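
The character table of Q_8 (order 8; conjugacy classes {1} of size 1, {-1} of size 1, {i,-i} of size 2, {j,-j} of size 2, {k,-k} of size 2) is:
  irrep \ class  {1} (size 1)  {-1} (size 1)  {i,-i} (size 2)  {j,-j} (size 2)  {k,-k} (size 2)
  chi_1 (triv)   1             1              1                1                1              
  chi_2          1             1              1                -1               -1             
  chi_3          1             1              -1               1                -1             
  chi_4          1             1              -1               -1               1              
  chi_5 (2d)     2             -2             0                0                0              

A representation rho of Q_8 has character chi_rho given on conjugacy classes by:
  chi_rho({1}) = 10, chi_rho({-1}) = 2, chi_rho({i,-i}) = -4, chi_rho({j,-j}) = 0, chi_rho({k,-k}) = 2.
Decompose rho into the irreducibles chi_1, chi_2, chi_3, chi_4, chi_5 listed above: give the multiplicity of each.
Multiplicities: chi_1: 1, chi_2: 0, chi_3: 2, chi_4: 3, chi_5: 2.

Details: Use <chi_rho, chi> = (1/|G|) sum_C |C| * chi_rho(C) * conj(chi(C)) with |G| = 8 for each irreducible chi in the table:
  <chi_rho, chi_1> = (1/8)[1*(10)*conj(1) + 1*(2)*conj(1) + 2*(-4)*conj(1) + 2*(0)*conj(1) + 2*(2)*conj(1)]
      = (1/8)[(10) + (2) + (-8) + (0) + (4)] = 8/8 = 1
  <chi_rho, chi_2> = (1/8)[1*(10)*conj(1) + 1*(2)*conj(1) + 2*(-4)*conj(1) + 2*(0)*conj(-1) + 2*(2)*conj(-1)]
      = (1/8)[(10) + (2) + (-8) + (0) + (-4)] = 0/8 = 0
  <chi_rho, chi_3> = (1/8)[1*(10)*conj(1) + 1*(2)*conj(1) + 2*(-4)*conj(-1) + 2*(0)*conj(1) + 2*(2)*conj(-1)]
      = (1/8)[(10) + (2) + (8) + (0) + (-4)] = 16/8 = 2
  <chi_rho, chi_4> = (1/8)[1*(10)*conj(1) + 1*(2)*conj(1) + 2*(-4)*conj(-1) + 2*(0)*conj(-1) + 2*(2)*conj(1)]
      = (1/8)[(10) + (2) + (8) + (0) + (4)] = 24/8 = 3
  <chi_rho, chi_5> = (1/8)[1*(10)*conj(2) + 1*(2)*conj(-2) + 2*(-4)*conj(0) + 2*(0)*conj(0) + 2*(2)*conj(0)]
      = (1/8)[(20) + (-4) + (0) + (0) + (0)] = 16/8 = 2
Dimension check: dim(rho) = sum (mult * dim) = 1*1 + 0*1 + 2*1 + 3*1 + 2*2 = 10 = chi_rho(e) = 10.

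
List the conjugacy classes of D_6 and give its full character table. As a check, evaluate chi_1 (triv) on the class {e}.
Conjugacy classes: {e} of size 1, {r^3} of size 1, {r^1, r^5} of size 2, {r^2, r^4} of size 2, {s, sr^2, ...} of size 3, {sr, sr^3, ...} of size 3.
Character table:
  irrep \ class              {e} (size 1)  {r^3} (size 1)  {r^1, r^5} (size 2)  {r^2, r^4} (size 2)  {s, sr^2, ...} (size 3)  {sr, sr^3, ...} (size 3)
  chi_1 (triv)               1             1               1                    1                    1                        1                       
  chi_2 (sign: r->1, s->-1)  1             1               1                    1                    -1                       -1                      
  chi_3 (r->-1, s->1)        1             -1              -1                   1                    1                        -1                      
  chi_4 (r->-1, s->-1)       1             -1              -1                   1                    -1                       1                       
  chi_5 (2d, j=1)            2             -2              1                    -1                   0                        0                       
  chi_6 (2d, j=2)            2             2               -1                   -1                   0                        0                       

Spot check: chi_1 (triv) on {e} = 1.

Justification: D_6 has order 2*6 = 12 with 6 conjugacy classes, hence 6 irreducibles. Sum of squared dims 1 + 1 + 1 + 1 + 4 + 4 = 12 = |G|. Linear characters come from the abelianisation; the 2-dimensional irreps have character r^k -> 2*cos(2*pi*j*k/6), reflections -> 0.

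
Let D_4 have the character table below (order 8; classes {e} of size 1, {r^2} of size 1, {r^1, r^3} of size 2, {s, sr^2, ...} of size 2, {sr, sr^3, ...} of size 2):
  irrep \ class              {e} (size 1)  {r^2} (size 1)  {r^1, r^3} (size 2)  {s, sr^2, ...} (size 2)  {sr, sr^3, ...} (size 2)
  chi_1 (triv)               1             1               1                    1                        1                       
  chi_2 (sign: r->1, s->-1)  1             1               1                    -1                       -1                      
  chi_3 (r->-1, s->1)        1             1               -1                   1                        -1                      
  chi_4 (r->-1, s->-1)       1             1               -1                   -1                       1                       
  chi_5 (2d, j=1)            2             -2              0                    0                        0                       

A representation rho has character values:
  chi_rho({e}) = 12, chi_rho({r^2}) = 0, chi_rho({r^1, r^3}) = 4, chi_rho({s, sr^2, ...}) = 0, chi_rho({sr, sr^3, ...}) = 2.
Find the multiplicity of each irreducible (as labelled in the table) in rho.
Multiplicities: chi_1: 3, chi_2: 2, chi_3: 0, chi_4: 1, chi_5: 3.

Explanation: Use <chi_rho, chi> = (1/|G|) sum_C |C| * chi_rho(C) * conj(chi(C)) with |G| = 8 for each irreducible chi in the table:
  <chi_rho, chi_1> = (1/8)[1*(12)*conj(1) + 1*(0)*conj(1) + 2*(4)*conj(1) + 2*(0)*conj(1) + 2*(2)*conj(1)]
      = (1/8)[(12) + (0) + (8) + (0) + (4)] = 24/8 = 3
  <chi_rho, chi_2> = (1/8)[1*(12)*conj(1) + 1*(0)*conj(1) + 2*(4)*conj(1) + 2*(0)*conj(-1) + 2*(2)*conj(-1)]
      = (1/8)[(12) + (0) + (8) + (0) + (-4)] = 16/8 = 2
  <chi_rho, chi_3> = (1/8)[1*(12)*conj(1) + 1*(0)*conj(1) + 2*(4)*conj(-1) + 2*(0)*conj(1) + 2*(2)*conj(-1)]
      = (1/8)[(12) + (0) + (-8) + (0) + (-4)] = 0/8 = 0
  <chi_rho, chi_4> = (1/8)[1*(12)*conj(1) + 1*(0)*conj(1) + 2*(4)*conj(-1) + 2*(0)*conj(-1) + 2*(2)*conj(1)]
      = (1/8)[(12) + (0) + (-8) + (0) + (4)] = 8/8 = 1
  <chi_rho, chi_5> = (1/8)[1*(12)*conj(2) + 1*(0)*conj(-2) + 2*(4)*conj(0) + 2*(0)*conj(0) + 2*(2)*conj(0)]
      = (1/8)[(24) + (0) + (0) + (0) + (0)] = 24/8 = 3
Dimension check: dim(rho) = sum (mult * dim) = 3*1 + 2*1 + 0*1 + 1*1 + 3*2 = 12 = chi_rho(e) = 12.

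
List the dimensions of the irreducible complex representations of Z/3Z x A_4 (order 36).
Dimensions: 1, 1, 1, 1, 1, 1, 1, 1, 1, 3, 3, 3

Working: There are 12 irreducibles (= number of conjugacy classes). Their dimensions d_i satisfy sum d_i^2 = |G| = 36: 1 + 1 + 1 + 1 + 1 + 1 + 1 + 1 + 1 + 9 + 9 + 9 = 36. (For the product with Z/3Z: each of the 3 1-dim characters of Z/3Z tensors with each irrep of A_4, giving 3 copies of each A_4-dimension.)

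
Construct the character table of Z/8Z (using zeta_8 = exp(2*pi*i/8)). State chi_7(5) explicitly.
Character table of Z/8Z (irreps indexed chi_0,...,chi_7 with chi_k(m) = zeta_8^(k*m), zeta_8 = exp(2*pi*i/8)):
  irrep \ class  {0} (size 1)  {1} (size 1)    {2} (size 1)  {3} (size 1)    {4} (size 1)  {5} (size 1)    {6} (size 1)  {7} (size 1)  
  chi_0          1             1               1             1               1             1               1             1             
  chi_1          1             exp(I*pi/4)     I             exp(3*I*pi/4)   -1            exp(-3*I*pi/4)  -I            exp(-I*pi/4)  
  chi_2          1             I               -1            -I              1             I               -1            -I            
  chi_3          1             exp(3*I*pi/4)   -I            exp(I*pi/4)     -1            exp(-I*pi/4)    I             exp(-3*I*pi/4)
  chi_4          1             -1              1             -1              1             -1              1             -1            
  chi_5          1             exp(-3*I*pi/4)  I             exp(-I*pi/4)    -1            exp(I*pi/4)     -I            exp(3*I*pi/4) 
  chi_6          1             -I              -1            I               1             -I              -1            I             
  chi_7          1             exp(-I*pi/4)    -I            exp(-3*I*pi/4)  -1            exp(3*I*pi/4)   I             exp(I*pi/4)   

Spot check: chi_7(5) = zeta_8^(7*5) = zeta_8^35 = exp(3*I*pi/4).

Z/8Z is abelian, so all 8 irreducible complex representations are 1-dimensional. They are given by chi_k(m) = zeta_8^(k*m) for k = 0,...,7. Row orthogonality: sum_m chi_k(m) conj(chi_l(m)) = 8 * [k = l].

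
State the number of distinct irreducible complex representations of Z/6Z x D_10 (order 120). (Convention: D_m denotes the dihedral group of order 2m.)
48

Solution. The number of irreducible complex representations of a finite group equals its number of conjugacy classes. For a direct product, #classes(G x H) = #classes(G) * #classes(H). Z/6Z has 6 classes (abelian), D_10 has 8 classes, so 6 * 8 = 48, so Z/6Z x D_10 (order 120) has exactly 48 irreducible complex representations.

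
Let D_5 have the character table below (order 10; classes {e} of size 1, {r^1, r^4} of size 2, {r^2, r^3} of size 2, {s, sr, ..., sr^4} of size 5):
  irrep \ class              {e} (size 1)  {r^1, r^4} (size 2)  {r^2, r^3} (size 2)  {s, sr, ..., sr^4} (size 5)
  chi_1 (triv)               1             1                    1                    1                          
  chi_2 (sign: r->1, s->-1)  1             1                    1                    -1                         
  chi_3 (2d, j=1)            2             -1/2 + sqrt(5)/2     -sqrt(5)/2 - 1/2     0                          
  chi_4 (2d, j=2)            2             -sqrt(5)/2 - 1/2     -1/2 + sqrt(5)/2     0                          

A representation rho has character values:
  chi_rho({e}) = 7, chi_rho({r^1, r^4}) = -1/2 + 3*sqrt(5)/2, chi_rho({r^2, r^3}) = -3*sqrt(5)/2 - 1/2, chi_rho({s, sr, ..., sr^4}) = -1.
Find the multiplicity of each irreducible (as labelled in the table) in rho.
Multiplicities: chi_1: 0, chi_2: 1, chi_3: 3, chi_4: 0.

Argument: Use <chi_rho, chi> = (1/|G|) sum_C |C| * chi_rho(C) * conj(chi(C)) with |G| = 10 for each irreducible chi in the table:
  <chi_rho, chi_1> = (1/10)[1*(7)*conj(1) + 2*(-1/2 + 3*sqrt(5)/2)*conj(1) + 2*(-3*sqrt(5)/2 - 1/2)*conj(1) + 5*(-1)*conj(1)]
      = (1/10)[(7) + (-1 + 3*sqrt(5)) + (-3*sqrt(5) - 1) + (-5)] = 0/10 = 0
  <chi_rho, chi_2> = (1/10)[1*(7)*conj(1) + 2*(-1/2 + 3*sqrt(5)/2)*conj(1) + 2*(-3*sqrt(5)/2 - 1/2)*conj(1) + 5*(-1)*conj(-1)]
      = (1/10)[(7) + (-1 + 3*sqrt(5)) + (-3*sqrt(5) - 1) + (5)] = 10/10 = 1
  <chi_rho, chi_3> = (1/10)[1*(7)*conj(2) + 2*(-1/2 + 3*sqrt(5)/2)*conj(-1/2 + sqrt(5)/2) + 2*(-3*sqrt(5)/2 - 1/2)*conj(-sqrt(5)/2 - 1/2) + 5*(-1)*conj(0)]
      = (1/10)[(14) + (8 - 2*sqrt(5)) + (2*sqrt(5) + 8) + (0)] = 30/10 = 3
  <chi_rho, chi_4> = (1/10)[1*(7)*conj(2) + 2*(-1/2 + 3*sqrt(5)/2)*conj(-sqrt(5)/2 - 1/2) + 2*(-3*sqrt(5)/2 - 1/2)*conj(-1/2 + sqrt(5)/2) + 5*(-1)*conj(0)]
      = (1/10)[(14) + (-7 - sqrt(5)) + (-7 + sqrt(5)) + (0)] = 0/10 = 0
Dimension check: dim(rho) = sum (mult * dim) = 0*1 + 1*1 + 3*2 + 0*2 = 7 = chi_rho(e) = 7.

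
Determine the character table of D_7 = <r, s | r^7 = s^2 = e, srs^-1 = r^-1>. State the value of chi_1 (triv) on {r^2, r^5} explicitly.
Conjugacy classes: {e} of size 1, {r^1, r^6} of size 2, {r^2, r^5} of size 2, {r^3, r^4} of size 2, {s, sr, ..., sr^6} of size 7.
Character table:
  irrep \ class              {e} (size 1)  {r^1, r^6} (size 2)  {r^2, r^5} (size 2)  {r^3, r^4} (size 2)  {s, sr, ..., sr^6} (size 7)
  chi_1 (triv)               1             1                    1                    1                    1                          
  chi_2 (sign: r->1, s->-1)  1             1                    1                    1                    -1                         
  chi_3 (2d, j=1)            2             2*cos(2*pi/7)        -2*cos(3*pi/7)       -2*cos(pi/7)         0                          
  chi_4 (2d, j=2)            2             -2*cos(3*pi/7)       -2*cos(pi/7)         2*cos(2*pi/7)        0                          
  chi_5 (2d, j=3)            2             -2*cos(pi/7)         2*cos(2*pi/7)        -2*cos(3*pi/7)       0                          

Spot check: chi_1 (triv) on {r^2, r^5} = 1.

Why: D_7 has order 2*7 = 14 with 5 conjugacy classes, hence 5 irreducibles. Sum of squared dims 1 + 1 + 4 + 4 + 4 = 14 = |G|. Linear characters come from the abelianisation; the 2-dimensional irreps have character r^k -> 2*cos(2*pi*j*k/7), reflections -> 0.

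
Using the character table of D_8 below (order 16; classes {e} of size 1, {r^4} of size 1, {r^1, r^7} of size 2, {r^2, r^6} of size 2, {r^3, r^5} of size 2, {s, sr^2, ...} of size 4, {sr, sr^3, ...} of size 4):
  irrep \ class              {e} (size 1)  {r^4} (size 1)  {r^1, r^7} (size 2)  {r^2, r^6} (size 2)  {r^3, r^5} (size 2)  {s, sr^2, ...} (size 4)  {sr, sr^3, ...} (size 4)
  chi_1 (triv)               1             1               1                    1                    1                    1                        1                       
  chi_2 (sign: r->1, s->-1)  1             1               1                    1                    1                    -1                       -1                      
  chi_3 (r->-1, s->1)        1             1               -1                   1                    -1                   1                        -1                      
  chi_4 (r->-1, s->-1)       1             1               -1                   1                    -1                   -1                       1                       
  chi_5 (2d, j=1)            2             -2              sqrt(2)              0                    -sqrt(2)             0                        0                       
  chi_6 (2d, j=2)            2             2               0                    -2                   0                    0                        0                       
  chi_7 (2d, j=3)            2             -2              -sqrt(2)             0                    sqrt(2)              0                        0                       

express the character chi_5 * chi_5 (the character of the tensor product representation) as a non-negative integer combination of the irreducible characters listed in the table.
chi_5 tensor chi_5 = chi_1 + chi_2 + chi_6 (all other irreducibles have multiplicity 0).

Solution. The character of a tensor product is the pointwise product (chi_5 * chi_5)(C) = chi_5(C) * chi_5(C):
  {e}: (2)*(2), {r^4}: (-2)*(-2), {r^1, r^7}: (sqrt(2))*(sqrt(2)), {r^2, r^6}: (0)*(0), {r^3, r^5}: (-sqrt(2))*(-sqrt(2)), {s, sr^2, ...}: (0)*(0), {sr, sr^3, ...}: (0)*(0)
so (chi_5 * chi_5) takes values
  {e} -> 4, {r^4} -> 4, {r^1, r^7} -> 2, {r^2, r^6} -> 0, {r^3, r^5} -> 2, {s, sr^2, ...} -> 0, {sr, sr^3, ...} -> 0.
Now take the inner product of this character with each irreducible chi from the table, <chi_5*chi_5, chi> = (1/16) sum_C |C| (chi_5*chi_5)(C) conj(chi(C)):
  <chi_5*chi_5, chi_1> = (1/16)[1*(4)*conj(1) + 1*(4)*conj(1) + 2*(2)*conj(1) + 2*(0)*conj(1) + 2*(2)*conj(1) + 4*(0)*conj(1) + 4*(0)*conj(1)]
      = (1/16)[(4) + (4) + (4) + (0) + (4) + (0) + (0)] = 16/16 = 1
  <chi_5*chi_5, chi_2> = (1/16)[1*(4)*conj(1) + 1*(4)*conj(1) + 2*(2)*conj(1) + 2*(0)*conj(1) + 2*(2)*conj(1) + 4*(0)*conj(-1) + 4*(0)*conj(-1)]
      = (1/16)[(4) + (4) + (4) + (0) + (4) + (0) + (0)] = 16/16 = 1
  <chi_5*chi_5, chi_3> = (1/16)[1*(4)*conj(1) + 1*(4)*conj(1) + 2*(2)*conj(-1) + 2*(0)*conj(1) + 2*(2)*conj(-1) + 4*(0)*conj(1) + 4*(0)*conj(-1)]
      = (1/16)[(4) + (4) + (-4) + (0) + (-4) + (0) + (0)] = 0/16 = 0
  <chi_5*chi_5, chi_4> = (1/16)[1*(4)*conj(1) + 1*(4)*conj(1) + 2*(2)*conj(-1) + 2*(0)*conj(1) + 2*(2)*conj(-1) + 4*(0)*conj(-1) + 4*(0)*conj(1)]
      = (1/16)[(4) + (4) + (-4) + (0) + (-4) + (0) + (0)] = 0/16 = 0
  <chi_5*chi_5, chi_5> = (1/16)[1*(4)*conj(2) + 1*(4)*conj(-2) + 2*(2)*conj(sqrt(2)) + 2*(0)*conj(0) + 2*(2)*conj(-sqrt(2)) + 4*(0)*conj(0) + 4*(0)*conj(0)]
      = (1/16)[(8) + (-8) + (4*sqrt(2)) + (0) + (-4*sqrt(2)) + (0) + (0)] = 0/16 = 0
  <chi_5*chi_5, chi_6> = (1/16)[1*(4)*conj(2) + 1*(4)*conj(2) + 2*(2)*conj(0) + 2*(0)*conj(-2) + 2*(2)*conj(0) + 4*(0)*conj(0) + 4*(0)*conj(0)]
      = (1/16)[(8) + (8) + (0) + (0) + (0) + (0) + (0)] = 16/16 = 1
  <chi_5*chi_5, chi_7> = (1/16)[1*(4)*conj(2) + 1*(4)*conj(-2) + 2*(2)*conj(-sqrt(2)) + 2*(0)*conj(0) + 2*(2)*conj(sqrt(2)) + 4*(0)*conj(0) + 4*(0)*conj(0)]
      = (1/16)[(8) + (-8) + (-4*sqrt(2)) + (0) + (4*sqrt(2)) + (0) + (0)] = 0/16 = 0
Hence the multiplicities are chi_1: 1, chi_2: 1, chi_6: 1. Dimension check: dim(chi_5)*dim(chi_5) = 2*2 = 4 and sum (mult * dim) = 1*1 + 1*1 + 1*2 = 4.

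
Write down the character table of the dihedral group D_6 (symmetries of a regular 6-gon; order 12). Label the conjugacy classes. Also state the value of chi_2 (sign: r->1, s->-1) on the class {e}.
Conjugacy classes: {e} of size 1, {r^3} of size 1, {r^1, r^5} of size 2, {r^2, r^4} of size 2, {s, sr^2, ...} of size 3, {sr, sr^3, ...} of size 3.
Character table:
  irrep \ class              {e} (size 1)  {r^3} (size 1)  {r^1, r^5} (size 2)  {r^2, r^4} (size 2)  {s, sr^2, ...} (size 3)  {sr, sr^3, ...} (size 3)
  chi_1 (triv)               1             1               1                    1                    1                        1                       
  chi_2 (sign: r->1, s->-1)  1             1               1                    1                    -1                       -1                      
  chi_3 (r->-1, s->1)        1             -1              -1                   1                    1                        -1                      
  chi_4 (r->-1, s->-1)       1             -1              -1                   1                    -1                       1                       
  chi_5 (2d, j=1)            2             -2              1                    -1                   0                        0                       
  chi_6 (2d, j=2)            2             2               -1                   -1                   0                        0                       

Spot check: chi_2 (sign: r->1, s->-1) on {e} = 1.

D_6 has order 2*6 = 12 with 6 conjugacy classes, hence 6 irreducibles. Sum of squared dims 1 + 1 + 1 + 1 + 4 + 4 = 12 = |G|. Linear characters come from the abelianisation; the 2-dimensional irreps have character r^k -> 2*cos(2*pi*j*k/6), reflections -> 0.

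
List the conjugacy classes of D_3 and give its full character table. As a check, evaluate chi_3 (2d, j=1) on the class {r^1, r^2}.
Conjugacy classes: {e} of size 1, {r^1, r^2} of size 2, {s, sr, ..., sr^2} of size 3.
Character table:
  irrep \ class              {e} (size 1)  {r^1, r^2} (size 2)  {s, sr, ..., sr^2} (size 3)
  chi_1 (triv)               1             1                    1                          
  chi_2 (sign: r->1, s->-1)  1             1                    -1                         
  chi_3 (2d, j=1)            2             -1                   0                          

Spot check: chi_3 (2d, j=1) on {r^1, r^2} = -1.

Reasoning: D_3 has order 2*3 = 6 with 3 conjugacy classes, hence 3 irreducibles. Sum of squared dims 1 + 1 + 4 = 6 = |G|. Linear characters come from the abelianisation; the 2-dimensional irreps have character r^k -> 2*cos(2*pi*j*k/3), reflections -> 0.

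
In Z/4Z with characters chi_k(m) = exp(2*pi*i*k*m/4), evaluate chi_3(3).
chi_3(3) = zeta_4^9 = I

Solution. chi_3(3) = zeta_4^(3*3) = zeta_4^9. Since zeta_4^4 = 1, this equals zeta_4^1 = exp(2*pi*i*1/4) = I.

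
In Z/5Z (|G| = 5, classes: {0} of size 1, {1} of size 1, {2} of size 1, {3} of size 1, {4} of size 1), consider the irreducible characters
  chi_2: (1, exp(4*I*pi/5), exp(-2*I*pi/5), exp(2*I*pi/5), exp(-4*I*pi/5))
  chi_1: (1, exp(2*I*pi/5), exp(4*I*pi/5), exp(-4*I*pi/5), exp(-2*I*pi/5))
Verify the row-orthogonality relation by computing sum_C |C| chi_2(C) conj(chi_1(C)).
Sum = 0; so <chi_2, chi_1> = 0 (distinct irreducibles are orthogonal).

Reasoning: Compute term by term over conjugacy classes (|C| * chi_2(C) * conj(chi_1(C))):
  1*(1)*conj(1) + 1*(exp(4*I*pi/5))*conj(exp(2*I*pi/5)) + 1*(exp(-2*I*pi/5))*conj(exp(4*I*pi/5)) + 1*(exp(2*I*pi/5))*conj(exp(-4*I*pi/5)) + 1*(exp(-4*I*pi/5))*conj(exp(-2*I*pi/5))
  = (1) + (exp(2*I*pi/5)) + (exp(4*I*pi/5)) + (exp(-4*I*pi/5)) + (exp(-2*I*pi/5))
  = 0.
(Exp terms are combined using exp(i*s)*conj(exp(i*t)) = exp(i*(s-t)), and sums of them are collapsed using the identity that for every m > 1 the m distinct m-th roots of unity sum to 0, e.g. 1 + exp(2*I*pi/3) + exp(-2*I*pi/3) = 0.)
Dividing by |G| = 5 gives 0/5 = 0, matching the row-orthogonality relation <chi_2, chi_1> = [chi_2 = chi_1].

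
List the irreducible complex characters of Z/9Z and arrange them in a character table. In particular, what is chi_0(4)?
Character table of Z/9Z (irreps indexed chi_0,...,chi_8 with chi_k(m) = zeta_9^(k*m), zeta_9 = exp(2*pi*i/9)):
  irrep \ class  {0} (size 1)  {1} (size 1)    {2} (size 1)    {3} (size 1)    {4} (size 1)    {5} (size 1)    {6} (size 1)    {7} (size 1)    {8} (size 1)  
  chi_0          1             1               1               1               1               1               1               1               1             
  chi_1          1             exp(2*I*pi/9)   exp(4*I*pi/9)   exp(2*I*pi/3)   exp(8*I*pi/9)   exp(-8*I*pi/9)  exp(-2*I*pi/3)  exp(-4*I*pi/9)  exp(-2*I*pi/9)
  chi_2          1             exp(4*I*pi/9)   exp(8*I*pi/9)   exp(-2*I*pi/3)  exp(-2*I*pi/9)  exp(2*I*pi/9)   exp(2*I*pi/3)   exp(-8*I*pi/9)  exp(-4*I*pi/9)
  chi_3          1             exp(2*I*pi/3)   exp(-2*I*pi/3)  1               exp(2*I*pi/3)   exp(-2*I*pi/3)  1               exp(2*I*pi/3)   exp(-2*I*pi/3)
  chi_4          1             exp(8*I*pi/9)   exp(-2*I*pi/9)  exp(2*I*pi/3)   exp(-4*I*pi/9)  exp(4*I*pi/9)   exp(-2*I*pi/3)  exp(2*I*pi/9)   exp(-8*I*pi/9)
  chi_5          1             exp(-8*I*pi/9)  exp(2*I*pi/9)   exp(-2*I*pi/3)  exp(4*I*pi/9)   exp(-4*I*pi/9)  exp(2*I*pi/3)   exp(-2*I*pi/9)  exp(8*I*pi/9) 
  chi_6          1             exp(-2*I*pi/3)  exp(2*I*pi/3)   1               exp(-2*I*pi/3)  exp(2*I*pi/3)   1               exp(-2*I*pi/3)  exp(2*I*pi/3) 
  chi_7          1             exp(-4*I*pi/9)  exp(-8*I*pi/9)  exp(2*I*pi/3)   exp(2*I*pi/9)   exp(-2*I*pi/9)  exp(-2*I*pi/3)  exp(8*I*pi/9)   exp(4*I*pi/9) 
  chi_8          1             exp(-2*I*pi/9)  exp(-4*I*pi/9)  exp(-2*I*pi/3)  exp(-8*I*pi/9)  exp(8*I*pi/9)   exp(2*I*pi/3)   exp(4*I*pi/9)   exp(2*I*pi/9) 

Spot check: chi_0(4) = zeta_9^(0*4) = zeta_9^0 = 1.

Justification: Z/9Z is abelian, so all 9 irreducible complex representations are 1-dimensional. They are given by chi_k(m) = zeta_9^(k*m) for k = 0,...,8. Row orthogonality: sum_m chi_k(m) conj(chi_l(m)) = 9 * [k = l].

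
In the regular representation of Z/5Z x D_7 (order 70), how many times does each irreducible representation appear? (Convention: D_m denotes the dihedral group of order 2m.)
Each irreducible V_i of dimension d_i appears with multiplicity d_i, i.e. rho_reg = (direct sum over all irreducibles V_i) d_i V_i. The irreducible dimensions for Z/5Z x D_7 are 1, 1, 1, 1, 1, 1, 1, 1, 1, 1, 2, 2, 2, 2, 2, 2, 2, 2, 2, 2, 2, 2, 2, 2, 2: 10 irreducibles of dimension 1, each with multiplicity 1; 15 irreducibles of dimension 2, each with multiplicity 2. Total dimension 10*1*1 + 15*2*2 = 70 = |G|.

Proof sketch: General theorem: in the regular representation of a finite group G, each irreducible appears with multiplicity equal to its dimension. Check: dim(rho_reg) = sum d_i^2 = 1 + 1 + 1 + 1 + 1 + 1 + 1 + 1 + 1 + 1 + 4 + 4 + 4 + 4 + 4 + 4 + 4 + 4 + 4 + 4 + 4 + 4 + 4 + 4 + 4 = 70 = |G|.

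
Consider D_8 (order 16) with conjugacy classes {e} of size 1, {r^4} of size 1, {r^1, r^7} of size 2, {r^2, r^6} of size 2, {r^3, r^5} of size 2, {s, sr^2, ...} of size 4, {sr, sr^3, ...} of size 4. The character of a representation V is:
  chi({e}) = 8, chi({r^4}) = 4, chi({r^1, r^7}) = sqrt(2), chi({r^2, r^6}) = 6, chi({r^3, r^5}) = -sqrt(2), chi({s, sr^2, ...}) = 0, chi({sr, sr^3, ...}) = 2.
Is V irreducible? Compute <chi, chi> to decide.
Not irreducible (reducible): <chi, chi> = 11 > 1.

Reasoning: <chi, chi> = (1/|G|) sum_C |C| * |chi(C)|^2 = (1/16)[1*|8|^2 + 1*|4|^2 + 2*|sqrt(2)|^2 + 2*|6|^2 + 2*|-sqrt(2)|^2 + 4*|0|^2 + 4*|2|^2]
  = (1/16)[(64) + (16) + (4) + (72) + (4) + (0) + (16)] = 176/16 = 11.
A character is irreducible iff <chi, chi> = 1, so this representation is reducible.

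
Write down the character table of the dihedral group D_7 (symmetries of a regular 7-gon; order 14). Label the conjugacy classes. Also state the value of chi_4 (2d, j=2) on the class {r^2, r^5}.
Conjugacy classes: {e} of size 1, {r^1, r^6} of size 2, {r^2, r^5} of size 2, {r^3, r^4} of size 2, {s, sr, ..., sr^6} of size 7.
Character table:
  irrep \ class              {e} (size 1)  {r^1, r^6} (size 2)  {r^2, r^5} (size 2)  {r^3, r^4} (size 2)  {s, sr, ..., sr^6} (size 7)
  chi_1 (triv)               1             1                    1                    1                    1                          
  chi_2 (sign: r->1, s->-1)  1             1                    1                    1                    -1                         
  chi_3 (2d, j=1)            2             2*cos(2*pi/7)        -2*cos(3*pi/7)       -2*cos(pi/7)         0                          
  chi_4 (2d, j=2)            2             -2*cos(3*pi/7)       -2*cos(pi/7)         2*cos(2*pi/7)        0                          
  chi_5 (2d, j=3)            2             -2*cos(pi/7)         2*cos(2*pi/7)        -2*cos(3*pi/7)       0                          

Spot check: chi_4 (2d, j=2) on {r^2, r^5} = -2*cos(pi/7).

Solution. D_7 has order 2*7 = 14 with 5 conjugacy classes, hence 5 irreducibles. Sum of squared dims 1 + 1 + 4 + 4 + 4 = 14 = |G|. Linear characters come from the abelianisation; the 2-dimensional irreps have character r^k -> 2*cos(2*pi*j*k/7), reflections -> 0.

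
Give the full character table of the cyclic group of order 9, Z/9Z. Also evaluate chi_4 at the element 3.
Character table of Z/9Z (irreps indexed chi_0,...,chi_8 with chi_k(m) = zeta_9^(k*m), zeta_9 = exp(2*pi*i/9)):
  irrep \ class  {0} (size 1)  {1} (size 1)    {2} (size 1)    {3} (size 1)    {4} (size 1)    {5} (size 1)    {6} (size 1)    {7} (size 1)    {8} (size 1)  
  chi_0          1             1               1               1               1               1               1               1               1             
  chi_1          1             exp(2*I*pi/9)   exp(4*I*pi/9)   exp(2*I*pi/3)   exp(8*I*pi/9)   exp(-8*I*pi/9)  exp(-2*I*pi/3)  exp(-4*I*pi/9)  exp(-2*I*pi/9)
  chi_2          1             exp(4*I*pi/9)   exp(8*I*pi/9)   exp(-2*I*pi/3)  exp(-2*I*pi/9)  exp(2*I*pi/9)   exp(2*I*pi/3)   exp(-8*I*pi/9)  exp(-4*I*pi/9)
  chi_3          1             exp(2*I*pi/3)   exp(-2*I*pi/3)  1               exp(2*I*pi/3)   exp(-2*I*pi/3)  1               exp(2*I*pi/3)   exp(-2*I*pi/3)
  chi_4          1             exp(8*I*pi/9)   exp(-2*I*pi/9)  exp(2*I*pi/3)   exp(-4*I*pi/9)  exp(4*I*pi/9)   exp(-2*I*pi/3)  exp(2*I*pi/9)   exp(-8*I*pi/9)
  chi_5          1             exp(-8*I*pi/9)  exp(2*I*pi/9)   exp(-2*I*pi/3)  exp(4*I*pi/9)   exp(-4*I*pi/9)  exp(2*I*pi/3)   exp(-2*I*pi/9)  exp(8*I*pi/9) 
  chi_6          1             exp(-2*I*pi/3)  exp(2*I*pi/3)   1               exp(-2*I*pi/3)  exp(2*I*pi/3)   1               exp(-2*I*pi/3)  exp(2*I*pi/3) 
  chi_7          1             exp(-4*I*pi/9)  exp(-8*I*pi/9)  exp(2*I*pi/3)   exp(2*I*pi/9)   exp(-2*I*pi/9)  exp(-2*I*pi/3)  exp(8*I*pi/9)   exp(4*I*pi/9) 
  chi_8          1             exp(-2*I*pi/9)  exp(-4*I*pi/9)  exp(-2*I*pi/3)  exp(-8*I*pi/9)  exp(8*I*pi/9)   exp(2*I*pi/3)   exp(4*I*pi/9)   exp(2*I*pi/9) 

Spot check: chi_4(3) = zeta_9^(4*3) = zeta_9^12 = exp(2*I*pi/3).

Solution. Z/9Z is abelian, so all 9 irreducible complex representations are 1-dimensional. They are given by chi_k(m) = zeta_9^(k*m) for k = 0,...,8. Row orthogonality: sum_m chi_k(m) conj(chi_l(m)) = 9 * [k = l].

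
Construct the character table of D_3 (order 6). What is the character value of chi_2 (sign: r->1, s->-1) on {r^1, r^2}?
Conjugacy classes: {e} of size 1, {r^1, r^2} of size 2, {s, sr, ..., sr^2} of size 3.
Character table:
  irrep \ class              {e} (size 1)  {r^1, r^2} (size 2)  {s, sr, ..., sr^2} (size 3)
  chi_1 (triv)               1             1                    1                          
  chi_2 (sign: r->1, s->-1)  1             1                    -1                         
  chi_3 (2d, j=1)            2             -1                   0                          

Spot check: chi_2 (sign: r->1, s->-1) on {r^1, r^2} = 1.

Derivation: D_3 has order 2*3 = 6 with 3 conjugacy classes, hence 3 irreducibles. Sum of squared dims 1 + 1 + 4 = 6 = |G|. Linear characters come from the abelianisation; the 2-dimensional irreps have character r^k -> 2*cos(2*pi*j*k/3), reflections -> 0.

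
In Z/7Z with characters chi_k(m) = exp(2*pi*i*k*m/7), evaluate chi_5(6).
chi_5(6) = zeta_7^30 = exp(4*I*pi/7)

Details: chi_5(6) = zeta_7^(5*6) = zeta_7^30. Since zeta_7^7 = 1, this equals zeta_7^2 = exp(2*pi*i*2/7) = exp(4*I*pi/7).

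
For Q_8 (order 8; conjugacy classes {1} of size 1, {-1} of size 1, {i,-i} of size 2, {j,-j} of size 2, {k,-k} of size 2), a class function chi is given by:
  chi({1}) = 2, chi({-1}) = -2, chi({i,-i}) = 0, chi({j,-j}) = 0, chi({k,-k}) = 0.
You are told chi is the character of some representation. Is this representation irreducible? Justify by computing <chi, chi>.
Irreducible: <chi, chi> = 1.

Justification: <chi, chi> = (1/|G|) sum_C |C| * |chi(C)|^2 = (1/8)[1*|2|^2 + 1*|-2|^2 + 2*|0|^2 + 2*|0|^2 + 2*|0|^2]
  = (1/8)[(4) + (4) + (0) + (0) + (0)] = 8/8 = 1.
A character is irreducible iff <chi, chi> = 1, so this representation is irreducible.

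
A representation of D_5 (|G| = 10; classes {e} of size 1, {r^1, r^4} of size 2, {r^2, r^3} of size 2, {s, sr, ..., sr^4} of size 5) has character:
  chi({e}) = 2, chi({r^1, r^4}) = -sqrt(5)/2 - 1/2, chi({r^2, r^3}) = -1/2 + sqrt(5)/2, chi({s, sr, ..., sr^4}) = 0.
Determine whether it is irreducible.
Irreducible: <chi, chi> = 1.

Details: <chi, chi> = (1/|G|) sum_C |C| * |chi(C)|^2 = (1/10)[1*|2|^2 + 2*|-sqrt(5)/2 - 1/2|^2 + 2*|-1/2 + sqrt(5)/2|^2 + 5*|0|^2]
  = (1/10)[(4) + (sqrt(5) + 3) + (3 - sqrt(5)) + (0)] = 10/10 = 1.
A character is irreducible iff <chi, chi> = 1, so this representation is irreducible.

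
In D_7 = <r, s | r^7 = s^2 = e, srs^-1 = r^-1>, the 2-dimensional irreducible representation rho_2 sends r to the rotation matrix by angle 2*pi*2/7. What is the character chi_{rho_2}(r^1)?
chi_{rho_2}(r^1) = 2*cos(2*pi*2*1/7) = -2*cos(3*pi/7)

Justification: rho_2(r^1) is rotation by angle 2*pi*2*1/7, whose trace is 2*cos(2*pi*2*1/7) = -2*cos(3*pi/7).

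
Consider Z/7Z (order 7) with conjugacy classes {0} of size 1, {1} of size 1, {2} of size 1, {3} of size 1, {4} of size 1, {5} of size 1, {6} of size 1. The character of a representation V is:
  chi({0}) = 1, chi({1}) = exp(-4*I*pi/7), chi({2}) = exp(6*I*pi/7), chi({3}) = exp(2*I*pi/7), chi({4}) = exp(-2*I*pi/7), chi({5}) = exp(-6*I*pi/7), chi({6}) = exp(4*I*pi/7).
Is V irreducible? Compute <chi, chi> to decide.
Irreducible: <chi, chi> = 1.

Solution. <chi, chi> = (1/|G|) sum_C |C| * |chi(C)|^2 = (1/7)[1*|1|^2 + 1*|exp(-4*I*pi/7)|^2 + 1*|exp(6*I*pi/7)|^2 + 1*|exp(2*I*pi/7)|^2 + 1*|exp(-2*I*pi/7)|^2 + 1*|exp(-6*I*pi/7)|^2 + 1*|exp(4*I*pi/7)|^2]
  = (1/7)[(1) + (1) + (1) + (1) + (1) + (1) + (1)] = 7/7 = 1.
(Exp terms are combined using exp(i*s)*conj(exp(i*t)) = exp(i*(s-t)), and sums of them are collapsed using the identity that for every m > 1 the m distinct m-th roots of unity sum to 0, e.g. 1 + exp(2*I*pi/3) + exp(-2*I*pi/3) = 0.)
A character is irreducible iff <chi, chi> = 1, so this representation is irreducible.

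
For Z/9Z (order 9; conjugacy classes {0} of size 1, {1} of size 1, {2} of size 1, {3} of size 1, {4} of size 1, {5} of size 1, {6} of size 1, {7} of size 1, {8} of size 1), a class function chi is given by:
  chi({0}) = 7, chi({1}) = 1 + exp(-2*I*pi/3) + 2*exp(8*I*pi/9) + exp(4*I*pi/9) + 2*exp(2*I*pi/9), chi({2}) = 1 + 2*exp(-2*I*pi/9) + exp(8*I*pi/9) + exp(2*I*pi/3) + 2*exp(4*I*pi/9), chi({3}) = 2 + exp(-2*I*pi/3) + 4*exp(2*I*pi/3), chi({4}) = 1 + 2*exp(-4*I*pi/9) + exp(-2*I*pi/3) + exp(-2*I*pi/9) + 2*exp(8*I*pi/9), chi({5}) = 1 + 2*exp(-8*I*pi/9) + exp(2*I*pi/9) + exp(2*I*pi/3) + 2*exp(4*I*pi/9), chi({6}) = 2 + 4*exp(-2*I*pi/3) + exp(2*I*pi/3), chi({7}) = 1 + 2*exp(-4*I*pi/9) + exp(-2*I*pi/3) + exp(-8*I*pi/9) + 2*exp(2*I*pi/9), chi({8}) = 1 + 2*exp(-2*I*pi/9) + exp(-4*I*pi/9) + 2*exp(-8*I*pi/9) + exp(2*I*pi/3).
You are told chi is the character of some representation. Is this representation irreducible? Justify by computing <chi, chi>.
Not irreducible (reducible): <chi, chi> = 11 > 1.

Why: <chi, chi> = (1/|G|) sum_C |C| * |chi(C)|^2 = (1/9)[1*|7|^2 + 1*|1 + exp(-2*I*pi/3) + 2*exp(8*I*pi/9) + exp(4*I*pi/9) + 2*exp(2*I*pi/9)|^2 + 1*|1 + 2*exp(-2*I*pi/9) + exp(8*I*pi/9) + exp(2*I*pi/3) + 2*exp(4*I*pi/9)|^2 + 1*|2 + exp(-2*I*pi/3) + 4*exp(2*I*pi/3)|^2 + 1*|1 + 2*exp(-4*I*pi/9) + exp(-2*I*pi/3) + exp(-2*I*pi/9) + 2*exp(8*I*pi/9)|^2 + 1*|1 + 2*exp(-8*I*pi/9) + exp(2*I*pi/9) + exp(2*I*pi/3) + 2*exp(4*I*pi/9)|^2 + 1*|2 + 4*exp(-2*I*pi/3) + exp(2*I*pi/3)|^2 + 1*|1 + 2*exp(-4*I*pi/9) + exp(-2*I*pi/3) + exp(-8*I*pi/9) + 2*exp(2*I*pi/9)|^2 + 1*|1 + 2*exp(-2*I*pi/9) + exp(-4*I*pi/9) + 2*exp(-8*I*pi/9) + exp(2*I*pi/3)|^2]
  = (1/9)[(49) + (11 + 5*exp(-4*I*pi/9) + 5*exp(-2*I*pi/3) + 4*exp(-2*I*pi/9) + 5*exp(-8*I*pi/9) + 5*exp(8*I*pi/9) + 4*exp(2*I*pi/9) + 5*exp(2*I*pi/3) + 5*exp(4*I*pi/9)) + (11 + 5*exp(-2*I*pi/3) + 4*exp(-4*I*pi/9) + 5*exp(-2*I*pi/9) + 5*exp(-8*I*pi/9) + 5*exp(8*I*pi/9) + 5*exp(2*I*pi/9) + 4*exp(4*I*pi/9) + 5*exp(2*I*pi/3)) + (7) + (11 + 5*exp(-4*I*pi/9) + 5*exp(-2*I*pi/3) + 5*exp(-2*I*pi/9) + 4*exp(-8*I*pi/9) + 4*exp(8*I*pi/9) + 5*exp(2*I*pi/9) + 5*exp(2*I*pi/3) + 5*exp(4*I*pi/9)) + (11 + 5*exp(-4*I*pi/9) + 5*exp(-2*I*pi/3) + 5*exp(-2*I*pi/9) + 4*exp(-8*I*pi/9) + 4*exp(8*I*pi/9) + 5*exp(2*I*pi/9) + 5*exp(2*I*pi/3) + 5*exp(4*I*pi/9)) + (7) + (11 + 5*exp(-2*I*pi/3) + 4*exp(-4*I*pi/9) + 5*exp(-2*I*pi/9) + 5*exp(-8*I*pi/9) + 5*exp(8*I*pi/9) + 5*exp(2*I*pi/9) + 4*exp(4*I*pi/9) + 5*exp(2*I*pi/3)) + (11 + 5*exp(-4*I*pi/9) + 5*exp(-2*I*pi/3) + 4*exp(-2*I*pi/9) + 5*exp(-8*I*pi/9) + 5*exp(8*I*pi/9) + 4*exp(2*I*pi/9) + 5*exp(2*I*pi/3) + 5*exp(4*I*pi/9))] = 99/9 = 11.
(Exp terms are combined using exp(i*s)*conj(exp(i*t)) = exp(i*(s-t)), and sums of them are collapsed using the identity that for every m > 1 the m distinct m-th roots of unity sum to 0, e.g. 1 + exp(2*I*pi/3) + exp(-2*I*pi/3) = 0.)
A character is irreducible iff <chi, chi> = 1, so this representation is reducible.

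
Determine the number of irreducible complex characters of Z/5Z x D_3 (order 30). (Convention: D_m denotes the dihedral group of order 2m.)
15

The number of irreducible complex representations of a finite group equals its number of conjugacy classes. For a direct product, #classes(G x H) = #classes(G) * #classes(H). Z/5Z has 5 classes (abelian), D_3 has 3 classes, so 5 * 3 = 15, so Z/5Z x D_3 (order 30) has exactly 15 irreducible complex representations.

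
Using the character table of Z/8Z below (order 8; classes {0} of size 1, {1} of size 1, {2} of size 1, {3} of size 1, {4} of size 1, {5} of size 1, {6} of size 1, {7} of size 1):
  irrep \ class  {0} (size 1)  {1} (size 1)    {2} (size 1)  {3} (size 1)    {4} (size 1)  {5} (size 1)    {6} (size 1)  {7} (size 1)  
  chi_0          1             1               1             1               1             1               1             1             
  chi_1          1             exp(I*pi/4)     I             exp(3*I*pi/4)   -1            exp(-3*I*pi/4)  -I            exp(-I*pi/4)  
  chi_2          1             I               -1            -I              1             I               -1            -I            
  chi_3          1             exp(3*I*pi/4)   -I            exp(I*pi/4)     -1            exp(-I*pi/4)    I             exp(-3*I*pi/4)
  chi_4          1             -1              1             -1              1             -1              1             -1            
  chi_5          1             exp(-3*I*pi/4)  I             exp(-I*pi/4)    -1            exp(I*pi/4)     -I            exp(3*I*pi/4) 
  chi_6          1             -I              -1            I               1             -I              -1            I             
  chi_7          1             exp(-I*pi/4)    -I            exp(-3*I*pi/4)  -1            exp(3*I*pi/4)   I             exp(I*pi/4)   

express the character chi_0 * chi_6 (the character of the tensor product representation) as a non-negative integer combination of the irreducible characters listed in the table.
chi_0 tensor chi_6 = chi_6 (all other irreducibles have multiplicity 0).

The character of a tensor product is the pointwise product (chi_0 * chi_6)(C) = chi_0(C) * chi_6(C):
  {0}: (1)*(1), {1}: (1)*(-I), {2}: (1)*(-1), {3}: (1)*(I), {4}: (1)*(1), {5}: (1)*(-I), {6}: (1)*(-1), {7}: (1)*(I)
so (chi_0 * chi_6) takes values
  {0} -> 1, {1} -> -I, {2} -> -1, {3} -> I, {4} -> 1, {5} -> -I, {6} -> -1, {7} -> I.
Now take the inner product of this character with each irreducible chi from the table, <chi_0*chi_6, chi> = (1/8) sum_C |C| (chi_0*chi_6)(C) conj(chi(C)):
  <chi_0*chi_6, chi_0> = (1/8)[1*(1)*conj(1) + 1*(-I)*conj(1) + 1*(-1)*conj(1) + 1*(I)*conj(1) + 1*(1)*conj(1) + 1*(-I)*conj(1) + 1*(-1)*conj(1) + 1*(I)*conj(1)]
      = (1/8)[(1) + (-I) + (-1) + (I) + (1) + (-I) + (-1) + (I)] = 0/8 = 0
  <chi_0*chi_6, chi_1> = (1/8)[1*(1)*conj(1) + 1*(-I)*conj(exp(I*pi/4)) + 1*(-1)*conj(I) + 1*(I)*conj(exp(3*I*pi/4)) + 1*(1)*conj(-1) + 1*(-I)*conj(exp(-3*I*pi/4)) + 1*(-1)*conj(-I) + 1*(I)*conj(exp(-I*pi/4))]
      = (1/8)[(1) + (-exp(I*pi/4)) + (I) + (exp(-I*pi/4)) + (-1) + (-exp(-3*I*pi/4)) + (-I) + (exp(3*I*pi/4))] = 0/8 = 0
  <chi_0*chi_6, chi_2> = (1/8)[1*(1)*conj(1) + 1*(-I)*conj(I) + 1*(-1)*conj(-1) + 1*(I)*conj(-I) + 1*(1)*conj(1) + 1*(-I)*conj(I) + 1*(-1)*conj(-1) + 1*(I)*conj(-I)]
      = (1/8)[(1) + (-1) + (1) + (-1) + (1) + (-1) + (1) + (-1)] = 0/8 = 0
  <chi_0*chi_6, chi_3> = (1/8)[1*(1)*conj(1) + 1*(-I)*conj(exp(3*I*pi/4)) + 1*(-1)*conj(-I) + 1*(I)*conj(exp(I*pi/4)) + 1*(1)*conj(-1) + 1*(-I)*conj(exp(-I*pi/4)) + 1*(-1)*conj(I) + 1*(I)*conj(exp(-3*I*pi/4))]
      = (1/8)[(1) + (-exp(-I*pi/4)) + (-I) + (exp(I*pi/4)) + (-1) + (-exp(3*I*pi/4)) + (I) + (exp(-3*I*pi/4))] = 0/8 = 0
  <chi_0*chi_6, chi_4> = (1/8)[1*(1)*conj(1) + 1*(-I)*conj(-1) + 1*(-1)*conj(1) + 1*(I)*conj(-1) + 1*(1)*conj(1) + 1*(-I)*conj(-1) + 1*(-1)*conj(1) + 1*(I)*conj(-1)]
      = (1/8)[(1) + (I) + (-1) + (-I) + (1) + (I) + (-1) + (-I)] = 0/8 = 0
  <chi_0*chi_6, chi_5> = (1/8)[1*(1)*conj(1) + 1*(-I)*conj(exp(-3*I*pi/4)) + 1*(-1)*conj(I) + 1*(I)*conj(exp(-I*pi/4)) + 1*(1)*conj(-1) + 1*(-I)*conj(exp(I*pi/4)) + 1*(-1)*conj(-I) + 1*(I)*conj(exp(3*I*pi/4))]
      = (1/8)[(1) + (-exp(-3*I*pi/4)) + (I) + (exp(3*I*pi/4)) + (-1) + (-exp(I*pi/4)) + (-I) + (exp(-I*pi/4))] = 0/8 = 0
  <chi_0*chi_6, chi_6> = (1/8)[1*(1)*conj(1) + 1*(-I)*conj(-I) + 1*(-1)*conj(-1) + 1*(I)*conj(I) + 1*(1)*conj(1) + 1*(-I)*conj(-I) + 1*(-1)*conj(-1) + 1*(I)*conj(I)]
      = (1/8)[(1) + (1) + (1) + (1) + (1) + (1) + (1) + (1)] = 8/8 = 1
  <chi_0*chi_6, chi_7> = (1/8)[1*(1)*conj(1) + 1*(-I)*conj(exp(-I*pi/4)) + 1*(-1)*conj(-I) + 1*(I)*conj(exp(-3*I*pi/4)) + 1*(1)*conj(-1) + 1*(-I)*conj(exp(3*I*pi/4)) + 1*(-1)*conj(I) + 1*(I)*conj(exp(I*pi/4))]
      = (1/8)[(1) + (-exp(3*I*pi/4)) + (-I) + (exp(-3*I*pi/4)) + (-1) + (-exp(-I*pi/4)) + (I) + (exp(I*pi/4))] = 0/8 = 0
(Exp terms are combined using exp(i*s)*conj(exp(i*t)) = exp(i*(s-t)), and sums of them are collapsed using the identity that for every m > 1 the m distinct m-th roots of unity sum to 0, e.g. 1 + exp(2*I*pi/3) + exp(-2*I*pi/3) = 0.)
Hence the multiplicities are chi_6: 1. Dimension check: dim(chi_0)*dim(chi_6) = 1*1 = 1 and sum (mult * dim) = 1*1 = 1.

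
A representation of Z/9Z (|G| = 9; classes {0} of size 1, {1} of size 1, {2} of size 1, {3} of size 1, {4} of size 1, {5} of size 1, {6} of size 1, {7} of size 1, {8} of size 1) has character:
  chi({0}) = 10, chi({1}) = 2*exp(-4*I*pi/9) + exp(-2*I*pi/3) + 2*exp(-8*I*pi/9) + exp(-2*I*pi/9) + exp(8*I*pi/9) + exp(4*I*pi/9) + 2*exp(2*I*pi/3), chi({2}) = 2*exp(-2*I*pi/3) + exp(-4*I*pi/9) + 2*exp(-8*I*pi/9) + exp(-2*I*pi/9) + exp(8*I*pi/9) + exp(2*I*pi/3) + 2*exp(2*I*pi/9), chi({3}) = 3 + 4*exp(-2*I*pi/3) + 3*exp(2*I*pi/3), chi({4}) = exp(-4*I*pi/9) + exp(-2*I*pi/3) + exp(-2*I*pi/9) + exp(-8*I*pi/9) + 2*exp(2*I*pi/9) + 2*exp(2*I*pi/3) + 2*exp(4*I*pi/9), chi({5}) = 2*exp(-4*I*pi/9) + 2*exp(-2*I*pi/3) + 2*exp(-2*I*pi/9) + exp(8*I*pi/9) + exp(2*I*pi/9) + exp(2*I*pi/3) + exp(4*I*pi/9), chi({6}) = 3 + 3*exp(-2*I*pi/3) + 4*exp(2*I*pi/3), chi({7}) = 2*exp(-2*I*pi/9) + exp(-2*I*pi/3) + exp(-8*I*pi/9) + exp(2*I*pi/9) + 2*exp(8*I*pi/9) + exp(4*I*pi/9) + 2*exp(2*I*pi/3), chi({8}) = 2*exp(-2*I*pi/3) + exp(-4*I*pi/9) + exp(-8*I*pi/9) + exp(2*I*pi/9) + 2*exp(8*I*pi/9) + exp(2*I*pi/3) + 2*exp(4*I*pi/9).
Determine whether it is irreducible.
Not irreducible (reducible): <chi, chi> = 16 > 1.

Argument: <chi, chi> = (1/|G|) sum_C |C| * |chi(C)|^2 = (1/9)[1*|10|^2 + 1*|2*exp(-4*I*pi/9) + exp(-2*I*pi/3) + 2*exp(-8*I*pi/9) + exp(-2*I*pi/9) + exp(8*I*pi/9) + exp(4*I*pi/9) + 2*exp(2*I*pi/3)|^2 + 1*|2*exp(-2*I*pi/3) + exp(-4*I*pi/9) + 2*exp(-8*I*pi/9) + exp(-2*I*pi/9) + exp(8*I*pi/9) + exp(2*I*pi/3) + 2*exp(2*I*pi/9)|^2 + 1*|3 + 4*exp(-2*I*pi/3) + 3*exp(2*I*pi/3)|^2 + 1*|exp(-4*I*pi/9) + exp(-2*I*pi/3) + exp(-2*I*pi/9) + exp(-8*I*pi/9) + 2*exp(2*I*pi/9) + 2*exp(2*I*pi/3) + 2*exp(4*I*pi/9)|^2 + 1*|2*exp(-4*I*pi/9) + 2*exp(-2*I*pi/3) + 2*exp(-2*I*pi/9) + exp(8*I*pi/9) + exp(2*I*pi/9) + exp(2*I*pi/3) + exp(4*I*pi/9)|^2 + 1*|3 + 3*exp(-2*I*pi/3) + 4*exp(2*I*pi/3)|^2 + 1*|2*exp(-2*I*pi/9) + exp(-2*I*pi/3) + exp(-8*I*pi/9) + exp(2*I*pi/9) + 2*exp(8*I*pi/9) + exp(4*I*pi/9) + 2*exp(2*I*pi/3)|^2 + 1*|2*exp(-2*I*pi/3) + exp(-4*I*pi/9) + exp(-8*I*pi/9) + exp(2*I*pi/9) + 2*exp(8*I*pi/9) + exp(2*I*pi/3) + 2*exp(4*I*pi/9)|^2]
  = (1/9)[(100) + (16 + 11*exp(-4*I*pi/9) + 9*exp(-2*I*pi/3) + 12*exp(-2*I*pi/9) + 10*exp(-8*I*pi/9) + 10*exp(8*I*pi/9) + 12*exp(2*I*pi/9) + 9*exp(2*I*pi/3) + 11*exp(4*I*pi/9)) + (16 + 12*exp(-4*I*pi/9) + 9*exp(-2*I*pi/3) + 10*exp(-2*I*pi/9) + 11*exp(-8*I*pi/9) + 11*exp(8*I*pi/9) + 10*exp(2*I*pi/9) + 9*exp(2*I*pi/3) + 12*exp(4*I*pi/9)) + (1) + (16 + 10*exp(-4*I*pi/9) + 9*exp(-2*I*pi/3) + 11*exp(-2*I*pi/9) + 12*exp(-8*I*pi/9) + 12*exp(8*I*pi/9) + 11*exp(2*I*pi/9) + 9*exp(2*I*pi/3) + 10*exp(4*I*pi/9)) + (16 + 10*exp(-4*I*pi/9) + 9*exp(-2*I*pi/3) + 11*exp(-2*I*pi/9) + 12*exp(-8*I*pi/9) + 12*exp(8*I*pi/9) + 11*exp(2*I*pi/9) + 9*exp(2*I*pi/3) + 10*exp(4*I*pi/9)) + (1) + (16 + 12*exp(-4*I*pi/9) + 9*exp(-2*I*pi/3) + 10*exp(-2*I*pi/9) + 11*exp(-8*I*pi/9) + 11*exp(8*I*pi/9) + 10*exp(2*I*pi/9) + 9*exp(2*I*pi/3) + 12*exp(4*I*pi/9)) + (16 + 11*exp(-4*I*pi/9) + 9*exp(-2*I*pi/3) + 12*exp(-2*I*pi/9) + 10*exp(-8*I*pi/9) + 10*exp(8*I*pi/9) + 12*exp(2*I*pi/9) + 9*exp(2*I*pi/3) + 11*exp(4*I*pi/9))] = 144/9 = 16.
(Exp terms are combined using exp(i*s)*conj(exp(i*t)) = exp(i*(s-t)), and sums of them are collapsed using the identity that for every m > 1 the m distinct m-th roots of unity sum to 0, e.g. 1 + exp(2*I*pi/3) + exp(-2*I*pi/3) = 0.)
A character is irreducible iff <chi, chi> = 1, so this representation is reducible.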